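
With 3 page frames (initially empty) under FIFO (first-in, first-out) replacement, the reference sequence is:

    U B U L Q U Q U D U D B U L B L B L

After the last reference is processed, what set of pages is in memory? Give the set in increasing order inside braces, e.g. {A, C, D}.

U: miss, frames (U)
B: miss, frames (U B)
U: hit
L: miss, frames (U B L)
Q: miss, evict U, frames (B L Q)
U: miss, evict B, frames (L Q U)
Q: hit
U: hit
D: miss, evict L, frames (Q U D)
U: hit
D: hit
B: miss, evict Q, frames (U D B)
U: hit
L: miss, evict U, frames (D B L)
B: hit
L: hit
B: hit
L: hit

{B, D, L}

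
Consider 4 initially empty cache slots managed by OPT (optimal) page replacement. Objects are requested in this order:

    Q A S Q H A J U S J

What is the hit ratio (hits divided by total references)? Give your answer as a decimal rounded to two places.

0.40

Q → miss, frames {Q}
A → miss, frames {Q,A}
S → miss, frames {Q,A,S}
Q → hit
H → miss, frames {Q,A,S,H}
A → hit
J → miss, evict H, frames {Q,A,S,J}
U → miss, evict A, frames {Q,S,J,U}
S → hit
J → hit
Hits: 4 of 10 references → 4/10 = 0.4000.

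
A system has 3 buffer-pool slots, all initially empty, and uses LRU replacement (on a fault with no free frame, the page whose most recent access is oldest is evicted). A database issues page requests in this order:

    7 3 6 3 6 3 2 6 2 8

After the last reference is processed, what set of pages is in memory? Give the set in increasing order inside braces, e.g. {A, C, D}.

{2, 6, 8}

7 → miss, frames (7)
3 → miss, frames (7 3)
6 → miss, frames (7 3 6)
3 → hit
6 → hit
3 → hit
2 → miss, evict 7, frames (6 3 2)
6 → hit
2 → hit
8 → miss, evict 3, frames (6 2 8)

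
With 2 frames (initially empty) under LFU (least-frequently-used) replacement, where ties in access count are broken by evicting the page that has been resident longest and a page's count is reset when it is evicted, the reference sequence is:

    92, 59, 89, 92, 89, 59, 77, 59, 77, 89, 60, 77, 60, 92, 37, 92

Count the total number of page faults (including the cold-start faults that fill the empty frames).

92 -> miss, frames (92)
59 -> miss, frames (92 59)
89 -> miss, evict 92, frames (59 89)
92 -> miss, evict 59, frames (89 92)
89 -> hit
59 -> miss, evict 92, frames (89 59)
77 -> miss, evict 59, frames (89 77)
59 -> miss, evict 77, frames (89 59)
77 -> miss, evict 59, frames (89 77)
89 -> hit
60 -> miss, evict 77, frames (89 60)
77 -> miss, evict 60, frames (89 77)
60 -> miss, evict 77, frames (89 60)
92 -> miss, evict 60, frames (89 92)
37 -> miss, evict 92, frames (89 37)
92 -> miss, evict 37, frames (89 92)
Page faults: 14.

14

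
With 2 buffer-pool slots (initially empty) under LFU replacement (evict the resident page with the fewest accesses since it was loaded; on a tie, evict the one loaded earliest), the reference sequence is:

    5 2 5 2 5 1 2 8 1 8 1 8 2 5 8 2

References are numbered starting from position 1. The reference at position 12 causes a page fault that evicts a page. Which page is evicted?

pos 1: 5: miss, frames {5}
pos 2: 2: miss, frames {5,2}
pos 3: 5: hit
pos 4: 2: hit
pos 5: 5: hit
pos 6: 1: miss, evict 2, frames {5,1}
pos 7: 2: miss, evict 1, frames {5,2}
pos 8: 8: miss, evict 2, frames {5,8}
pos 9: 1: miss, evict 8, frames {5,1}
pos 10: 8: miss, evict 1, frames {5,8}
pos 11: 1: miss, evict 8, frames {5,1}
pos 12: 8: miss, evict 1, frames {5,8}
At position 12, page 1 is evicted.

1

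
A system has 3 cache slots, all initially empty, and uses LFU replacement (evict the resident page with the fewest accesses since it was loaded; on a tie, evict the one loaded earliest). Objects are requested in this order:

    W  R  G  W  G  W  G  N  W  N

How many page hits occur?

W -> fault, frames [W]
R -> fault, frames [W, R]
G -> fault, frames [W, R, G]
W -> hit
G -> hit
W -> hit
G -> hit
N -> fault, evict R, frames [W, G, N]
W -> hit
N -> hit
Hits: 6.

6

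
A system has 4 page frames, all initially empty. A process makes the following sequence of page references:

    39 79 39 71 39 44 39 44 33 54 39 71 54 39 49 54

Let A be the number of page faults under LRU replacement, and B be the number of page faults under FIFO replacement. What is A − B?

-1

Under LRU: F F . F . F . . F F . F . . F . → 8 faults.
Under FIFO: F F . F . F . . F F F F . . F . → 9 faults.
A − B = 8 − 9 = -1.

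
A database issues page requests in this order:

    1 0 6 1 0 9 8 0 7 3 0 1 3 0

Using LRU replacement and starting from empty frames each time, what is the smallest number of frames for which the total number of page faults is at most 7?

6

f=1: 14 faults
f=2: 14 faults
f=3: 8 faults
f=4: 8 faults
f=5: 8 faults
f=6: 7 faults
f=7: 7 faults
Smallest f with faults ≤ 7 is 6.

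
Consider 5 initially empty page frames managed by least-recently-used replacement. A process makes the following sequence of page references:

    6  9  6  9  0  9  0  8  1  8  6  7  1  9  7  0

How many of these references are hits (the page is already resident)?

6 → miss, frames {6}
9 → miss, frames {6,9}
6 → hit
9 → hit
0 → miss, frames {6,9,0}
9 → hit
0 → hit
8 → miss, frames {6,9,0,8}
1 → miss, frames {6,9,0,8,1}
8 → hit
6 → hit
7 → miss, evict 9, frames {0,1,8,6,7}
1 → hit
9 → miss, evict 0, frames {8,6,7,1,9}
7 → hit
0 → miss, evict 8, frames {6,1,9,7,0}
Hits: 8.

8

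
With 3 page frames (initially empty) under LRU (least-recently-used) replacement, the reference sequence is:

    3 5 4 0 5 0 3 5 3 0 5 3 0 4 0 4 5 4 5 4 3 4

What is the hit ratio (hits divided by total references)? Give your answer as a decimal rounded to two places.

3: miss, frames {3}
5: miss, frames {3,5}
4: miss, frames {3,5,4}
0: miss, evict 3, frames {5,4,0}
5: hit
0: hit
3: miss, evict 4, frames {5,0,3}
5: hit
3: hit
0: hit
5: hit
3: hit
0: hit
4: miss, evict 5, frames {3,0,4}
0: hit
4: hit
5: miss, evict 3, frames {0,4,5}
4: hit
5: hit
4: hit
3: miss, evict 0, frames {5,4,3}
4: hit
Hits: 14 of 22 references → 14/22 = 0.6364.

0.64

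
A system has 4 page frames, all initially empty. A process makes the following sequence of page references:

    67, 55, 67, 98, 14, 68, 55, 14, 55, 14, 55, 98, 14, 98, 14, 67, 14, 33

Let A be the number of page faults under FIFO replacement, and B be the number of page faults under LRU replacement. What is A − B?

-1

Under FIFO: F F . F F F . . . . . . . . . F . F → 7 faults.
Under LRU: F F . F F F F . . . . . . . . F . F → 8 faults.
A − B = 7 − 8 = -1.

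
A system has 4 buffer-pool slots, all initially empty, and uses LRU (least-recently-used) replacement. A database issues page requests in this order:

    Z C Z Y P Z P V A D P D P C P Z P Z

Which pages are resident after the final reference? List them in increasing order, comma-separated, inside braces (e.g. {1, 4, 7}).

{C, D, P, Z}

Z → fault, frames (Z)
C → fault, frames (Z C)
Z → hit
Y → fault, frames (C Z Y)
P → fault, frames (C Z Y P)
Z → hit
P → hit
V → fault, evict C, frames (Y Z P V)
A → fault, evict Y, frames (Z P V A)
D → fault, evict Z, frames (P V A D)
P → hit
D → hit
P → hit
C → fault, evict V, frames (A D P C)
P → hit
Z → fault, evict A, frames (D C P Z)
P → hit
Z → hit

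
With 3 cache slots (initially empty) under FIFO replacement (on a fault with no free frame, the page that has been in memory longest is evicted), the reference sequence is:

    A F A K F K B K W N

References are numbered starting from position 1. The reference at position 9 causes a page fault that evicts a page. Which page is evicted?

pos 1: A -> miss, frames [A]
pos 2: F -> miss, frames [A, F]
pos 3: A -> hit
pos 4: K -> miss, frames [A, F, K]
pos 5: F -> hit
pos 6: K -> hit
pos 7: B -> miss, evict A, frames [F, K, B]
pos 8: K -> hit
pos 9: W -> miss, evict F, frames [K, B, W]
At position 9, page F is evicted.

F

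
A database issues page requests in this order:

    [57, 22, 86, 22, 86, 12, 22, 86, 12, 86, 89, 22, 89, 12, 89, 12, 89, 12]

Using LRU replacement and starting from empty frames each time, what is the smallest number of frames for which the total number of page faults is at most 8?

f=1: 18 faults
f=2: 10 faults
f=3: 7 faults
f=4: 5 faults
f=5: 5 faults
Smallest f with faults ≤ 8 is 3.

3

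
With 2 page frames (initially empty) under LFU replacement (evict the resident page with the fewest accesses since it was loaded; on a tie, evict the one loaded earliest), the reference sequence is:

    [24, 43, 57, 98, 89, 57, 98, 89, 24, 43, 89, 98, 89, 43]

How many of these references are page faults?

13

24 → fault, frames (24)
43 → fault, frames (24 43)
57 → fault, evict 24, frames (43 57)
98 → fault, evict 43, frames (57 98)
89 → fault, evict 57, frames (98 89)
57 → fault, evict 98, frames (89 57)
98 → fault, evict 89, frames (57 98)
89 → fault, evict 57, frames (98 89)
24 → fault, evict 98, frames (89 24)
43 → fault, evict 89, frames (24 43)
89 → fault, evict 24, frames (43 89)
98 → fault, evict 43, frames (89 98)
89 → hit
43 → fault, evict 98, frames (89 43)
Page faults: 13.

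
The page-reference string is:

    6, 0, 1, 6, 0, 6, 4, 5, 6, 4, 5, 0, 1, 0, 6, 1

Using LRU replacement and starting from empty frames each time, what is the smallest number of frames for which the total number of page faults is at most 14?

f=1: 16 faults
f=2: 14 faults
f=3: 8 faults
f=4: 7 faults
f=5: 5 faults
Smallest f with faults ≤ 14 is 2.

2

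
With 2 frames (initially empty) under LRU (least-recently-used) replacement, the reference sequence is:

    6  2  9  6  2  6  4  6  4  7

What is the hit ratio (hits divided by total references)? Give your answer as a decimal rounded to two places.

6: fault, frames {6}
2: fault, frames {6,2}
9: fault, evict 6, frames {2,9}
6: fault, evict 2, frames {9,6}
2: fault, evict 9, frames {6,2}
6: hit
4: fault, evict 2, frames {6,4}
6: hit
4: hit
7: fault, evict 6, frames {4,7}
Hits: 3 of 10 references → 3/10 = 0.3000.

0.30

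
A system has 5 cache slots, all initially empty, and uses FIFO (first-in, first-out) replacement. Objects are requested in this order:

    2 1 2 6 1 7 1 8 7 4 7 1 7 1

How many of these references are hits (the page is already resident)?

8

2 → miss, frames [2]
1 → miss, frames [2, 1]
2 → hit
6 → miss, frames [2, 1, 6]
1 → hit
7 → miss, frames [2, 1, 6, 7]
1 → hit
8 → miss, frames [2, 1, 6, 7, 8]
7 → hit
4 → miss, evict 2, frames [1, 6, 7, 8, 4]
7 → hit
1 → hit
7 → hit
1 → hit
Hits: 8.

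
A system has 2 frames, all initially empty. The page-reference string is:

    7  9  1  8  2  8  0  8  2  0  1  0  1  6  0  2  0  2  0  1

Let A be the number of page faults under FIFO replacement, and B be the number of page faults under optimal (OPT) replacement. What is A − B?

Under FIFO: F F F F F . F F F F F . . F F F . . . F → 14 faults.
Under OPT: F F F F F . F . F . F . . F . F . . . F → 11 faults.
A − B = 14 − 11 = 3.

3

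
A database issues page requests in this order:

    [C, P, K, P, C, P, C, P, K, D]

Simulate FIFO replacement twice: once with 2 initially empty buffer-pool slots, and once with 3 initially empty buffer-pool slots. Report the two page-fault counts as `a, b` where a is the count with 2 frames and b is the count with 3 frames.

7, 4

2 frames: F F F . F F . . F F → 7 faults.
3 frames: F F F . . . . . . F → 4 faults.
4 < 7: adding a frame reduced faults, as is typical.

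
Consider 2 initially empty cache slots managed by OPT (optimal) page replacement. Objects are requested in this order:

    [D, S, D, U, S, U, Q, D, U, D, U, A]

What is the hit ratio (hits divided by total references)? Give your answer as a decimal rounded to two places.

D → miss, frames (D)
S → miss, frames (D S)
D → hit
U → miss, evict D, frames (S U)
S → hit
U → hit
Q → miss, evict S, frames (U Q)
D → miss, evict Q, frames (U D)
U → hit
D → hit
U → hit
A → miss, evict D, frames (U A)
Hits: 6 of 12 references → 6/12 = 0.5000.

0.50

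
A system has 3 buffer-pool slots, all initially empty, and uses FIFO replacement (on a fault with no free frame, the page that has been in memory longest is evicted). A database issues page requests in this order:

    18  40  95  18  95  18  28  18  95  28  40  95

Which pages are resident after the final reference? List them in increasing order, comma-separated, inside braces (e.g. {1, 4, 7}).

{18, 40, 95}

18 -> miss, frames [18]
40 -> miss, frames [18, 40]
95 -> miss, frames [18, 40, 95]
18 -> hit
95 -> hit
18 -> hit
28 -> miss, evict 18, frames [40, 95, 28]
18 -> miss, evict 40, frames [95, 28, 18]
95 -> hit
28 -> hit
40 -> miss, evict 95, frames [28, 18, 40]
95 -> miss, evict 28, frames [18, 40, 95]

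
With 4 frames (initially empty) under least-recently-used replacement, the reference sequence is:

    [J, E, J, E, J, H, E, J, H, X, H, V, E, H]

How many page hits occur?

J → miss, frames {J}
E → miss, frames {J,E}
J → hit
E → hit
J → hit
H → miss, frames {E,J,H}
E → hit
J → hit
H → hit
X → miss, frames {E,J,H,X}
H → hit
V → miss, evict E, frames {J,X,H,V}
E → miss, evict J, frames {X,H,V,E}
H → hit
Hits: 8.

8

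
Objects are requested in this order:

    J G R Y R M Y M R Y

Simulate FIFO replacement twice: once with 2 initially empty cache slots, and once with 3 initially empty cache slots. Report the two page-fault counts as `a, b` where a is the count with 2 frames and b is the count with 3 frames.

2 frames: F F F F . F . . F F → 7 faults.
3 frames: F F F F . F . . . . → 5 faults.
5 < 7: adding a frame reduced faults, as is typical.

7, 5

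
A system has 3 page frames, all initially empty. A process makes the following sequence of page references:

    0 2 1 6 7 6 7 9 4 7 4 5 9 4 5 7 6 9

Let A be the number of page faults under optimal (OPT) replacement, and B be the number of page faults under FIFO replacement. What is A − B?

-1

Under OPT: F F F F F . . F F . . F . . . F F . → 10 faults.
Under FIFO: F F F F F . . F F . . F . . . F F F → 11 faults.
A − B = 10 − 11 = -1.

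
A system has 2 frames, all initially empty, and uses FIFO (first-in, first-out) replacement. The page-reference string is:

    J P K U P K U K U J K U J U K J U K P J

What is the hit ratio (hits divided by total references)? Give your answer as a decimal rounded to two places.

J → miss, frames {J}
P → miss, frames {J,P}
K → miss, evict J, frames {P,K}
U → miss, evict P, frames {K,U}
P → miss, evict K, frames {U,P}
K → miss, evict U, frames {P,K}
U → miss, evict P, frames {K,U}
K → hit
U → hit
J → miss, evict K, frames {U,J}
K → miss, evict U, frames {J,K}
U → miss, evict J, frames {K,U}
J → miss, evict K, frames {U,J}
U → hit
K → miss, evict U, frames {J,K}
J → hit
U → miss, evict J, frames {K,U}
K → hit
P → miss, evict K, frames {U,P}
J → miss, evict U, frames {P,J}
Hits: 5 of 20 references → 5/20 = 0.2500.

0.25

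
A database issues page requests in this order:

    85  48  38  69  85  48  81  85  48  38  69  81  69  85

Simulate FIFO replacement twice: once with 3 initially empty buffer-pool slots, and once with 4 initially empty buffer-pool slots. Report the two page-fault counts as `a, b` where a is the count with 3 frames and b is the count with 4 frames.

3 frames: F F F F F F F . . F F . . F → 10 faults.
4 frames: F F F F . . F F F F F F . F → 11 faults.
11 > 10: adding a frame increased faults — Belady's anomaly.

10, 11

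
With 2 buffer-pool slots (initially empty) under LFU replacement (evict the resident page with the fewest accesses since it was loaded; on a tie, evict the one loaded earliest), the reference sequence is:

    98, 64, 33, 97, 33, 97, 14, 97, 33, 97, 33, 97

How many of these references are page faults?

98 -> miss, frames {98}
64 -> miss, frames {98,64}
33 -> miss, evict 98, frames {64,33}
97 -> miss, evict 64, frames {33,97}
33 -> hit
97 -> hit
14 -> miss, evict 33, frames {97,14}
97 -> hit
33 -> miss, evict 14, frames {97,33}
97 -> hit
33 -> hit
97 -> hit
Page faults: 6.

6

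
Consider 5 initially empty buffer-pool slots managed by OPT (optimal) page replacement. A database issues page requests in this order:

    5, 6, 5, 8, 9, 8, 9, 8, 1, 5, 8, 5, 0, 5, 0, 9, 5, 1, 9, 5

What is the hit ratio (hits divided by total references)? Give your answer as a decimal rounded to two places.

0.70

5: fault, frames {5}
6: fault, frames {5,6}
5: hit
8: fault, frames {5,6,8}
9: fault, frames {5,6,8,9}
8: hit
9: hit
8: hit
1: fault, frames {5,6,8,9,1}
5: hit
8: hit
5: hit
0: fault, evict 8, frames {5,6,9,1,0}
5: hit
0: hit
9: hit
5: hit
1: hit
9: hit
5: hit
Hits: 14 of 20 references → 14/20 = 0.7000.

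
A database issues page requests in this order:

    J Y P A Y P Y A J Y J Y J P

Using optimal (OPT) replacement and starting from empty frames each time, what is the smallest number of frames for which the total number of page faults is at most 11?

f=1: 14 faults
f=2: 8 faults
f=3: 5 faults
f=4: 4 faults
Smallest f with faults ≤ 11 is 2.

2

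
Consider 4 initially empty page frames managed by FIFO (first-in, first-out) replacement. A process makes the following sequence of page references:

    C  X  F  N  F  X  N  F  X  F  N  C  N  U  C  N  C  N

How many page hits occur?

C -> miss, frames (C)
X -> miss, frames (C X)
F -> miss, frames (C X F)
N -> miss, frames (C X F N)
F -> hit
X -> hit
N -> hit
F -> hit
X -> hit
F -> hit
N -> hit
C -> hit
N -> hit
U -> miss, evict C, frames (X F N U)
C -> miss, evict X, frames (F N U C)
N -> hit
C -> hit
N -> hit
Hits: 12.

12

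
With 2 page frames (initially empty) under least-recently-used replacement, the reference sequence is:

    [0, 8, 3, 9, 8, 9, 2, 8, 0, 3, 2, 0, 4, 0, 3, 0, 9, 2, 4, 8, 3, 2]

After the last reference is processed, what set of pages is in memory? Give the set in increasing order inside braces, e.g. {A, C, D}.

0 -> fault, frames (0)
8 -> fault, frames (0 8)
3 -> fault, evict 0, frames (8 3)
9 -> fault, evict 8, frames (3 9)
8 -> fault, evict 3, frames (9 8)
9 -> hit
2 -> fault, evict 8, frames (9 2)
8 -> fault, evict 9, frames (2 8)
0 -> fault, evict 2, frames (8 0)
3 -> fault, evict 8, frames (0 3)
2 -> fault, evict 0, frames (3 2)
0 -> fault, evict 3, frames (2 0)
4 -> fault, evict 2, frames (0 4)
0 -> hit
3 -> fault, evict 4, frames (0 3)
0 -> hit
9 -> fault, evict 3, frames (0 9)
2 -> fault, evict 0, frames (9 2)
4 -> fault, evict 9, frames (2 4)
8 -> fault, evict 2, frames (4 8)
3 -> fault, evict 4, frames (8 3)
2 -> fault, evict 8, frames (3 2)

{2, 3}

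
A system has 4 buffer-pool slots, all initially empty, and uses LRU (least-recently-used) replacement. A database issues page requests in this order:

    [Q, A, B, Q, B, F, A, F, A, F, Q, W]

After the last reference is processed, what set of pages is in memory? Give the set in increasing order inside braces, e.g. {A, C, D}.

{A, F, Q, W}

Q -> fault, frames [Q]
A -> fault, frames [Q, A]
B -> fault, frames [Q, A, B]
Q -> hit
B -> hit
F -> fault, frames [A, Q, B, F]
A -> hit
F -> hit
A -> hit
F -> hit
Q -> hit
W -> fault, evict B, frames [A, F, Q, W]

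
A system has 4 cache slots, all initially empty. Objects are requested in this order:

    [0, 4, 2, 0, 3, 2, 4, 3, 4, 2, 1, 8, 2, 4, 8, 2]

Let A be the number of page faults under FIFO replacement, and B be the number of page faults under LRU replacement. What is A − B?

2

Under FIFO: F F F . F . . . . . F F . F . F → 8 faults.
Under LRU: F F F . F . . . . . F F . . . . → 6 faults.
A − B = 8 − 6 = 2.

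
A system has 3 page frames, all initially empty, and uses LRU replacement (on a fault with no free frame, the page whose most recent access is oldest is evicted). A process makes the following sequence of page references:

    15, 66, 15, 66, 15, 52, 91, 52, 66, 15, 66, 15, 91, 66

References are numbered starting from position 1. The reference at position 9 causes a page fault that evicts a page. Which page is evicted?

pos 1: 15 → miss, frames {15}
pos 2: 66 → miss, frames {15,66}
pos 3: 15 → hit
pos 4: 66 → hit
pos 5: 15 → hit
pos 6: 52 → miss, frames {66,15,52}
pos 7: 91 → miss, evict 66, frames {15,52,91}
pos 8: 52 → hit
pos 9: 66 → miss, evict 15, frames {91,52,66}
At position 9, page 15 is evicted.

15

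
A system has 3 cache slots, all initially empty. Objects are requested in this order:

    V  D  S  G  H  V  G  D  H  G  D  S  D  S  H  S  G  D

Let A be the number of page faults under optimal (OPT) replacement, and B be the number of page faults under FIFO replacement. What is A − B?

Under OPT: F F F F F . . F . . . F . . . . F . → 8 faults.
Under FIFO: F F F F F F . F . F . F . . F . . F → 11 faults.
A − B = 8 − 11 = -3.

-3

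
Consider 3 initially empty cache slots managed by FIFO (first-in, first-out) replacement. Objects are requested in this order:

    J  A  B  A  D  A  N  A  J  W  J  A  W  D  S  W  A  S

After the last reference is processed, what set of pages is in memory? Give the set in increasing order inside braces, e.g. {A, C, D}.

J -> miss, frames [J]
A -> miss, frames [J, A]
B -> miss, frames [J, A, B]
A -> hit
D -> miss, evict J, frames [A, B, D]
A -> hit
N -> miss, evict A, frames [B, D, N]
A -> miss, evict B, frames [D, N, A]
J -> miss, evict D, frames [N, A, J]
W -> miss, evict N, frames [A, J, W]
J -> hit
A -> hit
W -> hit
D -> miss, evict A, frames [J, W, D]
S -> miss, evict J, frames [W, D, S]
W -> hit
A -> miss, evict W, frames [D, S, A]
S -> hit

{A, D, S}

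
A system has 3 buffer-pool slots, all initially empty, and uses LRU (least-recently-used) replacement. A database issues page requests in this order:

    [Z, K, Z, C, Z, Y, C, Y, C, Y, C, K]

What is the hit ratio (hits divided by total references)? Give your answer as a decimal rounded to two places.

0.58

Z -> miss, frames {Z}
K -> miss, frames {Z,K}
Z -> hit
C -> miss, frames {K,Z,C}
Z -> hit
Y -> miss, evict K, frames {C,Z,Y}
C -> hit
Y -> hit
C -> hit
Y -> hit
C -> hit
K -> miss, evict Z, frames {Y,C,K}
Hits: 7 of 12 references → 7/12 = 0.5833.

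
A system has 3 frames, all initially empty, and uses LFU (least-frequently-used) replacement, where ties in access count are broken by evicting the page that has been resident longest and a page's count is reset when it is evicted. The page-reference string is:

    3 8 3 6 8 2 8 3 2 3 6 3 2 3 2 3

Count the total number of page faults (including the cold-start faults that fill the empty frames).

6

3 -> miss, frames (3)
8 -> miss, frames (3 8)
3 -> hit
6 -> miss, frames (3 8 6)
8 -> hit
2 -> miss, evict 6, frames (3 8 2)
8 -> hit
3 -> hit
2 -> hit
3 -> hit
6 -> miss, evict 2, frames (3 8 6)
3 -> hit
2 -> miss, evict 6, frames (3 8 2)
3 -> hit
2 -> hit
3 -> hit
Page faults: 6.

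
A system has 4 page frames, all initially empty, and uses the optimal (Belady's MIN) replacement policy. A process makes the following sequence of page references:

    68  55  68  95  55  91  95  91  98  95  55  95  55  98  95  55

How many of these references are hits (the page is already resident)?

11

68 → miss, frames {68}
55 → miss, frames {68,55}
68 → hit
95 → miss, frames {68,55,95}
55 → hit
91 → miss, frames {68,55,95,91}
95 → hit
91 → hit
98 → miss, evict 91, frames {68,55,95,98}
95 → hit
55 → hit
95 → hit
55 → hit
98 → hit
95 → hit
55 → hit
Hits: 11.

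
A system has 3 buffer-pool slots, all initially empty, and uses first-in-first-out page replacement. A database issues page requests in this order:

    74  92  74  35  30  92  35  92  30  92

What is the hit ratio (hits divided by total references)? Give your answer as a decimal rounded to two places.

74 -> miss, frames (74)
92 -> miss, frames (74 92)
74 -> hit
35 -> miss, frames (74 92 35)
30 -> miss, evict 74, frames (92 35 30)
92 -> hit
35 -> hit
92 -> hit
30 -> hit
92 -> hit
Hits: 6 of 10 references → 6/10 = 0.6000.

0.60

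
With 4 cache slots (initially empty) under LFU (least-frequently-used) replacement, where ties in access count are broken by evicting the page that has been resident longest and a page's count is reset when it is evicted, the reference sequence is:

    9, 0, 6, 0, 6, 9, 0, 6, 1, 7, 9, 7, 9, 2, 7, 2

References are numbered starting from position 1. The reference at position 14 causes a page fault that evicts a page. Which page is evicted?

pos 1: 9 -> fault, frames {9}
pos 2: 0 -> fault, frames {9,0}
pos 3: 6 -> fault, frames {9,0,6}
pos 4: 0 -> hit
pos 5: 6 -> hit
pos 6: 9 -> hit
pos 7: 0 -> hit
pos 8: 6 -> hit
pos 9: 1 -> fault, frames {9,0,6,1}
pos 10: 7 -> fault, evict 1, frames {9,0,6,7}
pos 11: 9 -> hit
pos 12: 7 -> hit
pos 13: 9 -> hit
pos 14: 2 -> fault, evict 7, frames {9,0,6,2}
At position 14, page 7 is evicted.

7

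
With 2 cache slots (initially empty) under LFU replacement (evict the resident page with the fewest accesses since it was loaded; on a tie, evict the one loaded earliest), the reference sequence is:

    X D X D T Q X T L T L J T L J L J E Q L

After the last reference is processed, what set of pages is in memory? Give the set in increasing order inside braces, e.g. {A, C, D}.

X: fault, frames {X}
D: fault, frames {X,D}
X: hit
D: hit
T: fault, evict X, frames {D,T}
Q: fault, evict T, frames {D,Q}
X: fault, evict Q, frames {D,X}
T: fault, evict X, frames {D,T}
L: fault, evict T, frames {D,L}
T: fault, evict L, frames {D,T}
L: fault, evict T, frames {D,L}
J: fault, evict L, frames {D,J}
T: fault, evict J, frames {D,T}
L: fault, evict T, frames {D,L}
J: fault, evict L, frames {D,J}
L: fault, evict J, frames {D,L}
J: fault, evict L, frames {D,J}
E: fault, evict J, frames {D,E}
Q: fault, evict E, frames {D,Q}
L: fault, evict Q, frames {D,L}

{D, L}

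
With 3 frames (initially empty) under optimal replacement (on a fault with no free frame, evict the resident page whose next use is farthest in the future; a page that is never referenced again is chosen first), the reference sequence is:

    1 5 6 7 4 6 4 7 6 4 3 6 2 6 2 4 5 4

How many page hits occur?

1 → miss, frames [1]
5 → miss, frames [1, 5]
6 → miss, frames [1, 5, 6]
7 → miss, evict 1, frames [5, 6, 7]
4 → miss, evict 5, frames [6, 7, 4]
6 → hit
4 → hit
7 → hit
6 → hit
4 → hit
3 → miss, evict 7, frames [6, 4, 3]
6 → hit
2 → miss, evict 3, frames [6, 4, 2]
6 → hit
2 → hit
4 → hit
5 → miss, evict 2, frames [6, 4, 5]
4 → hit
Hits: 10.

10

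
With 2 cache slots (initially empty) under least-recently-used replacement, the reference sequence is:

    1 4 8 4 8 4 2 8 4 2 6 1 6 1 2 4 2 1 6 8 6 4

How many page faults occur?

15

1 -> fault, frames [1]
4 -> fault, frames [1, 4]
8 -> fault, evict 1, frames [4, 8]
4 -> hit
8 -> hit
4 -> hit
2 -> fault, evict 8, frames [4, 2]
8 -> fault, evict 4, frames [2, 8]
4 -> fault, evict 2, frames [8, 4]
2 -> fault, evict 8, frames [4, 2]
6 -> fault, evict 4, frames [2, 6]
1 -> fault, evict 2, frames [6, 1]
6 -> hit
1 -> hit
2 -> fault, evict 6, frames [1, 2]
4 -> fault, evict 1, frames [2, 4]
2 -> hit
1 -> fault, evict 4, frames [2, 1]
6 -> fault, evict 2, frames [1, 6]
8 -> fault, evict 1, frames [6, 8]
6 -> hit
4 -> fault, evict 8, frames [6, 4]
Page faults: 15.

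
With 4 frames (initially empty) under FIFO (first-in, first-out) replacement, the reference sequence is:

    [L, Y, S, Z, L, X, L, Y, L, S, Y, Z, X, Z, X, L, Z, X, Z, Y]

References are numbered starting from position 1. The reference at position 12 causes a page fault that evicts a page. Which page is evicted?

pos 1: L -> miss, frames {L}
pos 2: Y -> miss, frames {L,Y}
pos 3: S -> miss, frames {L,Y,S}
pos 4: Z -> miss, frames {L,Y,S,Z}
pos 5: L -> hit
pos 6: X -> miss, evict L, frames {Y,S,Z,X}
pos 7: L -> miss, evict Y, frames {S,Z,X,L}
pos 8: Y -> miss, evict S, frames {Z,X,L,Y}
pos 9: L -> hit
pos 10: S -> miss, evict Z, frames {X,L,Y,S}
pos 11: Y -> hit
pos 12: Z -> miss, evict X, frames {L,Y,S,Z}
At position 12, page X is evicted.

X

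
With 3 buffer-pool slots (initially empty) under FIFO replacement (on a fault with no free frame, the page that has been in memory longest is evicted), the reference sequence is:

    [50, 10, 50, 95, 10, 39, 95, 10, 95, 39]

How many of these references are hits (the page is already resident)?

6

50: miss, frames (50)
10: miss, frames (50 10)
50: hit
95: miss, frames (50 10 95)
10: hit
39: miss, evict 50, frames (10 95 39)
95: hit
10: hit
95: hit
39: hit
Hits: 6.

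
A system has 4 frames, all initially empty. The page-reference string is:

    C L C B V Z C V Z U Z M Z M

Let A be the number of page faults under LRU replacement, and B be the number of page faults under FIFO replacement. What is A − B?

-1

Under LRU: F F . F F F . . . F . F . . → 7 faults.
Under FIFO: F F . F F F F . . F . F . . → 8 faults.
A − B = 7 − 8 = -1.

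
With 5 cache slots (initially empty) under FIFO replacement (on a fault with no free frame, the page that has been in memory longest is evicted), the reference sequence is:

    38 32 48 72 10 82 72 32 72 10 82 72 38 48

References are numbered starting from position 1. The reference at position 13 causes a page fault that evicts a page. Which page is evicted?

pos 1: 38 -> fault, frames {38}
pos 2: 32 -> fault, frames {38,32}
pos 3: 48 -> fault, frames {38,32,48}
pos 4: 72 -> fault, frames {38,32,48,72}
pos 5: 10 -> fault, frames {38,32,48,72,10}
pos 6: 82 -> fault, evict 38, frames {32,48,72,10,82}
pos 7: 72 -> hit
pos 8: 32 -> hit
pos 9: 72 -> hit
pos 10: 10 -> hit
pos 11: 82 -> hit
pos 12: 72 -> hit
pos 13: 38 -> fault, evict 32, frames {48,72,10,82,38}
At position 13, page 32 is evicted.

32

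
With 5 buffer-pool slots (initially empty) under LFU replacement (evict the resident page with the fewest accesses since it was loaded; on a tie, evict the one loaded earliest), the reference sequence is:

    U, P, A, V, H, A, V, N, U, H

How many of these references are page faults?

U: miss, frames {U}
P: miss, frames {U,P}
A: miss, frames {U,P,A}
V: miss, frames {U,P,A,V}
H: miss, frames {U,P,A,V,H}
A: hit
V: hit
N: miss, evict U, frames {P,A,V,H,N}
U: miss, evict P, frames {A,V,H,N,U}
H: hit
Page faults: 7.

7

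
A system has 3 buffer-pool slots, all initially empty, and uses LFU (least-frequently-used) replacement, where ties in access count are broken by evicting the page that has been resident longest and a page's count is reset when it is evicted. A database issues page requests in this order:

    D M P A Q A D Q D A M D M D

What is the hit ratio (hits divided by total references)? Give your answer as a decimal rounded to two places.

0.50

D: fault, frames (D)
M: fault, frames (D M)
P: fault, frames (D M P)
A: fault, evict D, frames (M P A)
Q: fault, evict M, frames (P A Q)
A: hit
D: fault, evict P, frames (A Q D)
Q: hit
D: hit
A: hit
M: fault, evict Q, frames (A D M)
D: hit
M: hit
D: hit
Hits: 7 of 14 references → 7/14 = 0.5000.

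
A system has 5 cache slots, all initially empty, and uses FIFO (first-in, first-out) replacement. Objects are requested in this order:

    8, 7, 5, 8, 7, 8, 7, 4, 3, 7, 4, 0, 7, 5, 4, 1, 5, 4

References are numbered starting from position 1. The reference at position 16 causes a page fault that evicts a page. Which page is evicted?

pos 1: 8: miss, frames [8]
pos 2: 7: miss, frames [8, 7]
pos 3: 5: miss, frames [8, 7, 5]
pos 4: 8: hit
pos 5: 7: hit
pos 6: 8: hit
pos 7: 7: hit
pos 8: 4: miss, frames [8, 7, 5, 4]
pos 9: 3: miss, frames [8, 7, 5, 4, 3]
pos 10: 7: hit
pos 11: 4: hit
pos 12: 0: miss, evict 8, frames [7, 5, 4, 3, 0]
pos 13: 7: hit
pos 14: 5: hit
pos 15: 4: hit
pos 16: 1: miss, evict 7, frames [5, 4, 3, 0, 1]
At position 16, page 7 is evicted.

7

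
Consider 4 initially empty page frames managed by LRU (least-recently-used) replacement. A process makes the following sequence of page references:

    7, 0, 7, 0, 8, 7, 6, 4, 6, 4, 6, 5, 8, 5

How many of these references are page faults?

7

7 -> fault, frames (7)
0 -> fault, frames (7 0)
7 -> hit
0 -> hit
8 -> fault, frames (7 0 8)
7 -> hit
6 -> fault, frames (0 8 7 6)
4 -> fault, evict 0, frames (8 7 6 4)
6 -> hit
4 -> hit
6 -> hit
5 -> fault, evict 8, frames (7 4 6 5)
8 -> fault, evict 7, frames (4 6 5 8)
5 -> hit
Page faults: 7.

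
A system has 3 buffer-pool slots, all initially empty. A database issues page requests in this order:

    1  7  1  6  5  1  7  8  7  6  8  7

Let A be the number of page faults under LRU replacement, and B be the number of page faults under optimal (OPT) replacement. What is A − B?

Under LRU: F F . F F . F F . F . . → 7 faults.
Under OPT: F F . F F . . F . F . . → 6 faults.
A − B = 7 − 6 = 1.

1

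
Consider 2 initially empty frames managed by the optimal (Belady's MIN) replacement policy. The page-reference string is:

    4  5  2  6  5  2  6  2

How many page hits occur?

4: miss, frames (4)
5: miss, frames (4 5)
2: miss, evict 4, frames (5 2)
6: miss, evict 2, frames (5 6)
5: hit
2: miss, evict 5, frames (6 2)
6: hit
2: hit
Hits: 3.

3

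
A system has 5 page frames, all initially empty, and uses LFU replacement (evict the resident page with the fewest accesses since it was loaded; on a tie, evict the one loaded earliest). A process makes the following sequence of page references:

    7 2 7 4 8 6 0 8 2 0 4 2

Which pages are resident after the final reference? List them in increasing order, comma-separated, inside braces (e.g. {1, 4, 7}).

7 → miss, frames [7]
2 → miss, frames [7, 2]
7 → hit
4 → miss, frames [7, 2, 4]
8 → miss, frames [7, 2, 4, 8]
6 → miss, frames [7, 2, 4, 8, 6]
0 → miss, evict 2, frames [7, 4, 8, 6, 0]
8 → hit
2 → miss, evict 4, frames [7, 8, 6, 0, 2]
0 → hit
4 → miss, evict 6, frames [7, 8, 0, 2, 4]
2 → hit

{0, 2, 4, 7, 8}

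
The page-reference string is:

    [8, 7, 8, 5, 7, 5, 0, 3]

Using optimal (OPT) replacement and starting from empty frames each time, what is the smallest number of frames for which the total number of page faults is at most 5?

2

f=1: 8 faults
f=2: 5 faults
f=3: 5 faults
f=4: 5 faults
f=5: 5 faults
Smallest f with faults ≤ 5 is 2.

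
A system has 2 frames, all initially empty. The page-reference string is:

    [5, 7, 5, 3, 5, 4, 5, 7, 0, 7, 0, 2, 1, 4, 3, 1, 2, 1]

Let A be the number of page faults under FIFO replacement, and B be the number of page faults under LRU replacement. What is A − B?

Under FIFO: F F . F F F . F F . . F F F F F F . → 13 faults.
Under LRU: F F . F . F . F F . . F F F F F F . → 12 faults.
A − B = 13 − 12 = 1.

1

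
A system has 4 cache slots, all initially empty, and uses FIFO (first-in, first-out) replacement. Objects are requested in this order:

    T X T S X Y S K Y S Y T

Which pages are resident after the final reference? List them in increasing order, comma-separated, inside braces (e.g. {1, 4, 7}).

{K, S, T, Y}

T → fault, frames (T)
X → fault, frames (T X)
T → hit
S → fault, frames (T X S)
X → hit
Y → fault, frames (T X S Y)
S → hit
K → fault, evict T, frames (X S Y K)
Y → hit
S → hit
Y → hit
T → fault, evict X, frames (S Y K T)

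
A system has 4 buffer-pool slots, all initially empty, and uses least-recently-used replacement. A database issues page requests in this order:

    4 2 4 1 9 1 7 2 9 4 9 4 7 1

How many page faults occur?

8

4 → fault, frames [4]
2 → fault, frames [4, 2]
4 → hit
1 → fault, frames [2, 4, 1]
9 → fault, frames [2, 4, 1, 9]
1 → hit
7 → fault, evict 2, frames [4, 9, 1, 7]
2 → fault, evict 4, frames [9, 1, 7, 2]
9 → hit
4 → fault, evict 1, frames [7, 2, 9, 4]
9 → hit
4 → hit
7 → hit
1 → fault, evict 2, frames [9, 4, 7, 1]
Page faults: 8.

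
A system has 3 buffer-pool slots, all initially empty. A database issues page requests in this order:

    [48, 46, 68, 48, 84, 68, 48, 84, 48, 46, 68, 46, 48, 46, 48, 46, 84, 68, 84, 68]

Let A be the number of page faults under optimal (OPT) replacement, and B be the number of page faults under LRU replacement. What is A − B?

Under OPT: F F F . F . . . . F . . . . . . F . . . → 6 faults.
Under LRU: F F F . F . . . . F F . . . . . F F . . → 8 faults.
A − B = 6 − 8 = -2.

-2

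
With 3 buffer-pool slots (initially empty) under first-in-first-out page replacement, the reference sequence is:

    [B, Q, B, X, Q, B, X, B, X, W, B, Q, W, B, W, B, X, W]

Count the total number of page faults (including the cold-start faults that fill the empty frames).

B -> miss, frames [B]
Q -> miss, frames [B, Q]
B -> hit
X -> miss, frames [B, Q, X]
Q -> hit
B -> hit
X -> hit
B -> hit
X -> hit
W -> miss, evict B, frames [Q, X, W]
B -> miss, evict Q, frames [X, W, B]
Q -> miss, evict X, frames [W, B, Q]
W -> hit
B -> hit
W -> hit
B -> hit
X -> miss, evict W, frames [B, Q, X]
W -> miss, evict B, frames [Q, X, W]
Page faults: 8.

8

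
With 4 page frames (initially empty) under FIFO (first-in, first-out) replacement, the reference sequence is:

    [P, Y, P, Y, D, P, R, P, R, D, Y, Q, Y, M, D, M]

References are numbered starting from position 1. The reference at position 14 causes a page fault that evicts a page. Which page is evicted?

Y

pos 1: P → fault, frames [P]
pos 2: Y → fault, frames [P, Y]
pos 3: P → hit
pos 4: Y → hit
pos 5: D → fault, frames [P, Y, D]
pos 6: P → hit
pos 7: R → fault, frames [P, Y, D, R]
pos 8: P → hit
pos 9: R → hit
pos 10: D → hit
pos 11: Y → hit
pos 12: Q → fault, evict P, frames [Y, D, R, Q]
pos 13: Y → hit
pos 14: M → fault, evict Y, frames [D, R, Q, M]
At position 14, page Y is evicted.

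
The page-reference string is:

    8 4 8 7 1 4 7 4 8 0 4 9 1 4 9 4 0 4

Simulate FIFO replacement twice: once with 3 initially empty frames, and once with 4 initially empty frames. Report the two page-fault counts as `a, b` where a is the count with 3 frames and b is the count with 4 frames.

3 frames: F F . F F . . . F F F F F . . . F F → 11 faults.
4 frames: F F . F F . . . . F . F . F . . . . → 7 faults.
7 < 11: adding a frame reduced faults, as is typical.

11, 7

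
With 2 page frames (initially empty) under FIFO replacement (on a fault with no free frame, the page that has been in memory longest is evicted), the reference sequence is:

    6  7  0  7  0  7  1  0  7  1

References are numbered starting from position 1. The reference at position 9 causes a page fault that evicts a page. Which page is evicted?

pos 1: 6: fault, frames {6}
pos 2: 7: fault, frames {6,7}
pos 3: 0: fault, evict 6, frames {7,0}
pos 4: 7: hit
pos 5: 0: hit
pos 6: 7: hit
pos 7: 1: fault, evict 7, frames {0,1}
pos 8: 0: hit
pos 9: 7: fault, evict 0, frames {1,7}
At position 9, page 0 is evicted.

0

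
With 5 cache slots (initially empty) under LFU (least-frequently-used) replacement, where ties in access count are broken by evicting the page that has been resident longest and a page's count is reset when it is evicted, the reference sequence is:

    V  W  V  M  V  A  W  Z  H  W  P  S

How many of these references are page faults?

8

V → miss, frames {V}
W → miss, frames {V,W}
V → hit
M → miss, frames {V,W,M}
V → hit
A → miss, frames {V,W,M,A}
W → hit
Z → miss, frames {V,W,M,A,Z}
H → miss, evict M, frames {V,W,A,Z,H}
W → hit
P → miss, evict A, frames {V,W,Z,H,P}
S → miss, evict Z, frames {V,W,H,P,S}
Page faults: 8.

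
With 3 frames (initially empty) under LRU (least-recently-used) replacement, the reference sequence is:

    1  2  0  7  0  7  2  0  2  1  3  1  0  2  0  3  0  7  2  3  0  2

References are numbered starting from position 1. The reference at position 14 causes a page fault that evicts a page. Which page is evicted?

3

pos 1: 1 → fault, frames [1]
pos 2: 2 → fault, frames [1, 2]
pos 3: 0 → fault, frames [1, 2, 0]
pos 4: 7 → fault, evict 1, frames [2, 0, 7]
pos 5: 0 → hit
pos 6: 7 → hit
pos 7: 2 → hit
pos 8: 0 → hit
pos 9: 2 → hit
pos 10: 1 → fault, evict 7, frames [0, 2, 1]
pos 11: 3 → fault, evict 0, frames [2, 1, 3]
pos 12: 1 → hit
pos 13: 0 → fault, evict 2, frames [3, 1, 0]
pos 14: 2 → fault, evict 3, frames [1, 0, 2]
At position 14, page 3 is evicted.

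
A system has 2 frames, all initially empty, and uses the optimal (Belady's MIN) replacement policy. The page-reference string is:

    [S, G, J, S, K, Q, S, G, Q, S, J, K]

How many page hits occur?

3

S → miss, frames {S}
G → miss, frames {S,G}
J → miss, evict G, frames {S,J}
S → hit
K → miss, evict J, frames {S,K}
Q → miss, evict K, frames {S,Q}
S → hit
G → miss, evict S, frames {Q,G}
Q → hit
S → miss, evict G, frames {Q,S}
J → miss, evict S, frames {Q,J}
K → miss, evict J, frames {Q,K}
Hits: 3.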